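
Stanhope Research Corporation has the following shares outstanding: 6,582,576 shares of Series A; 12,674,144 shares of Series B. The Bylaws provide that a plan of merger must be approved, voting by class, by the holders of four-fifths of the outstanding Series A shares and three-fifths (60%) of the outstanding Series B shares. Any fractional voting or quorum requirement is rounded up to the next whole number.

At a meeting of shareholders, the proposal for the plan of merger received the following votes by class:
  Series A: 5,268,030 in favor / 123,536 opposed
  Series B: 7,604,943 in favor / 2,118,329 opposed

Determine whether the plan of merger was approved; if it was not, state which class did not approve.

Approved — every class gave the required vote.

Series A: 4/5 of 6582576 = 5266060.80, rounded up to 5266061; 5,266,061 required, 5,268,030 in favor — approved.
Series B: 3/5 of 12674144 = 7604486.40, rounded up to 7604487; 7,604,487 required, 7,604,943 in favor — approved.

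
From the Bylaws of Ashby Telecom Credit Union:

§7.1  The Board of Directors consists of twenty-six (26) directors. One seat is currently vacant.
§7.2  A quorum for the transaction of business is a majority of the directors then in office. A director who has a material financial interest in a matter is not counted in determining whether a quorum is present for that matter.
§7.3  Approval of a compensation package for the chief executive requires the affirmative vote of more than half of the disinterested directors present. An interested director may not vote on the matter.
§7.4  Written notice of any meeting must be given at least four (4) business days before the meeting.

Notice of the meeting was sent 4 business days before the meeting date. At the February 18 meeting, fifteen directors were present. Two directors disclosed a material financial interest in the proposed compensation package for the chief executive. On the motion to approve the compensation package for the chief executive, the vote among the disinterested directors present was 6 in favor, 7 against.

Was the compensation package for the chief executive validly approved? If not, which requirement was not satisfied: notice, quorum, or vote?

Notice: 4 business days given; 4 required (4 ≥ 4). Satisfied.
Quorum: 15 present, but the 2 interested directors do not count, leaving 13. Quorum is 13. Satisfied.
Vote: the compensation package for the chief executive requires a majority of the disinterested directors present (15 − 2 = 13). A majority of 13 is 7, so 7 affirmative votes are needed; 6 voted in favor. Not satisfied.

Invalid — vote requirement not satisfied.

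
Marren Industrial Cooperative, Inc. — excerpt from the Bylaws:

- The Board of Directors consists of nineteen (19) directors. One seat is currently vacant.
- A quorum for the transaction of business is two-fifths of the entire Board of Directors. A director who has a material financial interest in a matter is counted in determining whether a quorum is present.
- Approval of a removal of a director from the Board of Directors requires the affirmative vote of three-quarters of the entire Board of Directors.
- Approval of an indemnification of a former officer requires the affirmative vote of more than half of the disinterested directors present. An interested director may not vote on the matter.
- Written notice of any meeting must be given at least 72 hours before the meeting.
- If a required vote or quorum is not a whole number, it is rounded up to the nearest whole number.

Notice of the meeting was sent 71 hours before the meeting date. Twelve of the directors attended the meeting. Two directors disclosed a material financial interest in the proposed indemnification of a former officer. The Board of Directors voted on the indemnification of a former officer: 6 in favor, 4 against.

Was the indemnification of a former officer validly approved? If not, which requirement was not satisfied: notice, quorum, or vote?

Notice: 71 hours given; 72 required (71 < 72). Not satisfied.
Quorum: 12 present (interested directors count toward quorum); quorum is 8. Satisfied.
Vote: the indemnification of a former officer requires a majority of the disinterested directors present (12 − 2 = 10). A majority of 10 is 6, so 6 affirmative votes are needed; 6 voted in favor. Satisfied.

Invalid — notice requirement not satisfied.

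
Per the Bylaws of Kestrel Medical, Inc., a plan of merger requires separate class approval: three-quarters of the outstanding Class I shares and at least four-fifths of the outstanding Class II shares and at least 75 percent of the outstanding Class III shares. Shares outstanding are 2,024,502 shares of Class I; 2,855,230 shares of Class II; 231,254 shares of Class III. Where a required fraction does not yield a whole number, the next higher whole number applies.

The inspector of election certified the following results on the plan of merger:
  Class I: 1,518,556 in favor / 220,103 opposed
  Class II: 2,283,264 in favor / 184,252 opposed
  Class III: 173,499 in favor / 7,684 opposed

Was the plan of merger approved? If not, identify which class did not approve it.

Not approved — the Class II shares did not give the required vote.

Class I: 3/4 of 2024502 = 1518376.50, rounded up to 1518377; 1,518,377 required, 1,518,556 in favor — approved.
Class II: 4/5 of 2855230 = 2284184; 2,284,184 required, 2,283,264 in favor — not approved.
Class III: 3/4 of 231254 = 173440.50, rounded up to 173441; 173,441 required, 173,499 in favor — approved.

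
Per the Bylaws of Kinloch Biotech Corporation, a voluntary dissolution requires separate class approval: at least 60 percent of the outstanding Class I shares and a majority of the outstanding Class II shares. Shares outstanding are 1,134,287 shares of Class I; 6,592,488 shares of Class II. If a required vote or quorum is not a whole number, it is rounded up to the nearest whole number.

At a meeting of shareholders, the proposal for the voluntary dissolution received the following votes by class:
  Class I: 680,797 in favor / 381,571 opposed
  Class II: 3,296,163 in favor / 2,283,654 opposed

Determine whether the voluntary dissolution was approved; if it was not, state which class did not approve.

Class I: 3/5 of 1134287 = 680572.20, rounded up to 680573; 680,573 required, 680,797 in favor — approved.
Class II: a majority of 6592488 is 3296245; 3,296,245 required, 3,296,163 in favor — not approved.

Not approved — the Class II shares did not give the required vote.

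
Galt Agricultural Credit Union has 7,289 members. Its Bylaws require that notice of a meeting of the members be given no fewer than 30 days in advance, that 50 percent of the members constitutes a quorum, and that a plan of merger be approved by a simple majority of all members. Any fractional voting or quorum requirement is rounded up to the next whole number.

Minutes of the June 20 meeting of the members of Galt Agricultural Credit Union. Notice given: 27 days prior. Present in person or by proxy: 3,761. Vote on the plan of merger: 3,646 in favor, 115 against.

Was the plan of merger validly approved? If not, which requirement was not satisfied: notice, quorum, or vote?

Invalid — notice requirement not satisfied.

Notice: 27 days given; 30 required. Not satisfied.
Quorum: 50% of 7,289 = 3,644.50, rounded up to 3,645; 3,761 present. Satisfied.
Vote: requires a majority of all members (7,289); a majority of 7289 is 3645, so 3,645 needed; 3,646 in favor. Satisfied.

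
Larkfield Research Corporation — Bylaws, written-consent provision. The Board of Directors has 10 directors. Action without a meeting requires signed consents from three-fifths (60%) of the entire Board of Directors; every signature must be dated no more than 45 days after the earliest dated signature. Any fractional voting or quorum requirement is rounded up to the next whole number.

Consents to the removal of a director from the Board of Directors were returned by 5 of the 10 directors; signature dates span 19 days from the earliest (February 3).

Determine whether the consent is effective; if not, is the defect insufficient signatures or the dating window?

Not effective — insufficient signatures.

Signatures required: three-fifths (60%) of 10 — 3/5 of 10 = 6, so 6 needed; 5 signed. Insufficient.
Dating window: the latest signature is 19 days after the earliest; the limit is 45 days. Within the window.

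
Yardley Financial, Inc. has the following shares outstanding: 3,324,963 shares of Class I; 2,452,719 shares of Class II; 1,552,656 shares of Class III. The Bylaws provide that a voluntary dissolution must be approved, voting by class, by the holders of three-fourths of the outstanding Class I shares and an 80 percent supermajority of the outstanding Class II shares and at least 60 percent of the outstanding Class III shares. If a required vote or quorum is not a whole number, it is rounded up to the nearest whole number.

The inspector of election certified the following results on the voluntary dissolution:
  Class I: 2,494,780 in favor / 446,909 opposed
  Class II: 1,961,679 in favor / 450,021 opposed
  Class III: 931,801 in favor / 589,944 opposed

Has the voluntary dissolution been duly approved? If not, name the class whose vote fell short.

Not approved — the Class II shares did not give the required vote.

Class I: 3/4 of 3324963 = 2493722.25, rounded up to 2493723; 2,493,723 required, 2,494,780 in favor — approved.
Class II: 4/5 of 2452719 = 1962175.20, rounded up to 1962176; 1,962,176 required, 1,961,679 in favor — not approved.
Class III: 3/5 of 1552656 = 931593.60, rounded up to 931594; 931,594 required, 931,801 in favor — approved.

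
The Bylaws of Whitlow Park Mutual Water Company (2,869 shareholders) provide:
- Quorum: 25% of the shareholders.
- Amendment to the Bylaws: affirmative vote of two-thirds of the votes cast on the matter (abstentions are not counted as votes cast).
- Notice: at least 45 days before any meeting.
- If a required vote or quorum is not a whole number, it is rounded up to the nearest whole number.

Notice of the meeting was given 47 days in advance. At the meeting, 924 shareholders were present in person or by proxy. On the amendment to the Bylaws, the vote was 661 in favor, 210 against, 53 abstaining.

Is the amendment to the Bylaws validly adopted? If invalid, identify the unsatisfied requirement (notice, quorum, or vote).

Notice: 47 days given; 45 required. Satisfied.
Quorum: 25% of 2,869 = 717.25, rounded up to 718; 924 present. Satisfied.
Vote: requires two-thirds of the votes cast (924 − 53 abstaining = 871); 2/3 of 871 = 580.67, rounded up to 581, so 581 needed; 661 in favor. Satisfied.

Valid — all requirements satisfied.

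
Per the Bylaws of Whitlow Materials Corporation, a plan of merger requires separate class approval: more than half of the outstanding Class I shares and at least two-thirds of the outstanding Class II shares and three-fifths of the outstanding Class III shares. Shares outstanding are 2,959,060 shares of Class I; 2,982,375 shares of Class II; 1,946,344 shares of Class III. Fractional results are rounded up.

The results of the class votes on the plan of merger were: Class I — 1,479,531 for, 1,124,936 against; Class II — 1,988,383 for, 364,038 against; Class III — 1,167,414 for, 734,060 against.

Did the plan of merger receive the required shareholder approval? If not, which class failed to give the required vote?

Not approved — the Class III shares did not give the required vote.

Class I: a majority of 2959060 is 1479531; 1,479,531 required, 1,479,531 in favor — approved.
Class II: 2/3 of 2982375 = 1988250; 1,988,250 required, 1,988,383 in favor — approved.
Class III: 3/5 of 1946344 = 1167806.40, rounded up to 1167807; 1,167,807 required, 1,167,414 in favor — not approved.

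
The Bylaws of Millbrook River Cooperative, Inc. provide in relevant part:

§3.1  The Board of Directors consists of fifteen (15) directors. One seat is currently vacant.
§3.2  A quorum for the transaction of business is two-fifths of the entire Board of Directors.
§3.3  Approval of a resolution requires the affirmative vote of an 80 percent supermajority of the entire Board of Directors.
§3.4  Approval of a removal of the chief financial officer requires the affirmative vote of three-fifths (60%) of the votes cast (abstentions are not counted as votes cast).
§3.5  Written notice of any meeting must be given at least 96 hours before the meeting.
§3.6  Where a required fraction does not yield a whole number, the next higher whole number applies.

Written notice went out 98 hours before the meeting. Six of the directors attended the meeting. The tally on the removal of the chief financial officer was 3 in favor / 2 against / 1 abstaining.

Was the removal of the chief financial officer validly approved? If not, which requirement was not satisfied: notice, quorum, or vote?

Valid — all requirements satisfied.

Notice: 98 hours given; 96 required (98 ≥ 96). Satisfied.
Quorum: 6 present; quorum is 6. Satisfied.
Vote: the removal of the chief financial officer requires three-fifths of the votes cast (6 present − 1 abstaining = 5). 3/5 of 5 = 3, so 3 affirmative votes are needed; 3 voted in favor. Satisfied.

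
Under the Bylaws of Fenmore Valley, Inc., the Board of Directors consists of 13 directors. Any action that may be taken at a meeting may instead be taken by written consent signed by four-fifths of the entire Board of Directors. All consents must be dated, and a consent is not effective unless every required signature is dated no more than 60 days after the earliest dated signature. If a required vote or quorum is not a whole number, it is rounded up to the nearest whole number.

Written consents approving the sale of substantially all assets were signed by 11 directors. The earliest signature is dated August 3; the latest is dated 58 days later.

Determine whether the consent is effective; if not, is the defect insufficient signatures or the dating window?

Signatures required: four-fifths of 13 — 4/5 of 13 = 10.40, rounded up to 11, so 11 needed; 11 signed. Sufficient.
Dating window: the latest signature is 58 days after the earliest; the limit is 60 days. Within the window.

Effective — both the signature and dating-window requirements are satisfied.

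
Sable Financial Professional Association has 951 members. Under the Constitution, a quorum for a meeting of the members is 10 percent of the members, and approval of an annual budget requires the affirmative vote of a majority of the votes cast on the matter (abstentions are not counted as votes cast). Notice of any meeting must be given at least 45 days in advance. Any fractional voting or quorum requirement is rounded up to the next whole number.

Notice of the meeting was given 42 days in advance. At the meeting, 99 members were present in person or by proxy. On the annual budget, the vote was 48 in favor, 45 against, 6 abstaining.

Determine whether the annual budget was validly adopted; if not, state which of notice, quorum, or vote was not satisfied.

Invalid — notice requirement not satisfied.

Notice: 42 days given; 45 required. Not satisfied.
Quorum: 10% of 951 = 95.10, rounded up to 96; 99 present. Satisfied.
Vote: requires a majority of the votes cast (99 − 6 abstaining = 93); a majority of 93 is 47, so 47 needed; 48 in favor. Satisfied.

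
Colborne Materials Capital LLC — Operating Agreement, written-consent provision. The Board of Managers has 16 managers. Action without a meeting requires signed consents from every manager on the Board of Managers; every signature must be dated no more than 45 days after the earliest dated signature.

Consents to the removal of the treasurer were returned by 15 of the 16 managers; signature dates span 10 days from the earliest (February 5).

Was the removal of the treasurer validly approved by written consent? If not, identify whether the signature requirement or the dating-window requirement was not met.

Not effective — insufficient signatures.

Signatures required: the unanimous vote of 16 — unanimous means all 16, so 16 needed; 15 signed. Insufficient.
Dating window: the latest signature is 10 days after the earliest; the limit is 45 days. Within the window.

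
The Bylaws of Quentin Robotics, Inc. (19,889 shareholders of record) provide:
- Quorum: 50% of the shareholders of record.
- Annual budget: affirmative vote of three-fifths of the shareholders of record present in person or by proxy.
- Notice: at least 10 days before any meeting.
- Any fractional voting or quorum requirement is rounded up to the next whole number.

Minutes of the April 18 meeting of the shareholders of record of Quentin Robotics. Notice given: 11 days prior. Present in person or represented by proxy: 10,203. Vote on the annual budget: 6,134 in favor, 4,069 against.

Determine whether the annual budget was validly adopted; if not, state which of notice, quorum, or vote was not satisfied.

Valid — all requirements satisfied.

Notice: 11 days given; 10 required. Satisfied.
Quorum: 50% of 19,889 = 9,944.50, rounded up to 9,945; 10,203 present. Satisfied.
Vote: requires three-fifths of those present (10,203); 3/5 of 10203 = 6121.80, rounded up to 6122, so 6,122 needed; 6,134 in favor. Satisfied.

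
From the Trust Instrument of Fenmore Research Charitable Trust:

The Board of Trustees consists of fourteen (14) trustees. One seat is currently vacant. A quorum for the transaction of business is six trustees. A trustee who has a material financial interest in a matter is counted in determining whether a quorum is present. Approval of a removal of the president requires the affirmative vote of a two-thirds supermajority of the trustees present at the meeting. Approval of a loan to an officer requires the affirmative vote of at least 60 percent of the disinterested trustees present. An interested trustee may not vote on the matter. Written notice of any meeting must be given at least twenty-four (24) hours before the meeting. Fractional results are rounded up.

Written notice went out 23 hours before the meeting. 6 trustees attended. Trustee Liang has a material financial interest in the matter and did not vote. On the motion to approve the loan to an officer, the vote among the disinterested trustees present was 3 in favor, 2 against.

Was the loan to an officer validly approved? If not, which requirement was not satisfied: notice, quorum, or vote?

Invalid — notice requirement not satisfied.

Notice: 23 hours given; 24 required (23 < 24). Not satisfied.
Quorum: 6 present (interested trustees count toward quorum); quorum is 6. Satisfied.
Vote: the loan to an officer requires three-fifths of the disinterested trustees present (6 − 1 = 5). 3/5 of 5 = 3, so 3 affirmative votes are needed; 3 voted in favor. Satisfied.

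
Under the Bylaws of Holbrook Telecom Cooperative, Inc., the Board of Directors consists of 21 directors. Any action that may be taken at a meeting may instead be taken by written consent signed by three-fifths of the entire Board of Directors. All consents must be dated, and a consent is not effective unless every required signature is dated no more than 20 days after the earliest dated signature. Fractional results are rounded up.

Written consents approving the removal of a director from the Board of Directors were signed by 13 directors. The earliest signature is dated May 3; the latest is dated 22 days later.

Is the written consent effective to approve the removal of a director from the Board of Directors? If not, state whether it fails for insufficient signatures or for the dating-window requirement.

Not effective — dating-window requirement not satisfied.

Signatures required: three-fifths of 21 — 3/5 of 21 = 12.60, rounded up to 13, so 13 needed; 13 signed. Sufficient.
Dating window: the latest signature is 22 days after the earliest; the limit is 20 days. Outside the window.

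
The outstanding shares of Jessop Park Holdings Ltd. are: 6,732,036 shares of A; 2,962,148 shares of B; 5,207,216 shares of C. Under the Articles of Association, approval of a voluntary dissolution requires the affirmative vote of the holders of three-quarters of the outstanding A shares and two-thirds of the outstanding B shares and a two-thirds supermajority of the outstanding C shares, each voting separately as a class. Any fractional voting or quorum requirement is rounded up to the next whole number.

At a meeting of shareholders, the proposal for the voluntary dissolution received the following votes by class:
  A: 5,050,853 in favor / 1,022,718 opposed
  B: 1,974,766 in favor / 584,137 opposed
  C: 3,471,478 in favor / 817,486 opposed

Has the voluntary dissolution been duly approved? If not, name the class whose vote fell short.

A: 3/4 of 6732036 = 5049027; 5,049,027 required, 5,050,853 in favor — approved.
B: 2/3 of 2962148 = 1974765.33, rounded up to 1974766; 1,974,766 required, 1,974,766 in favor — approved.
C: 2/3 of 5207216 = 3471477.33, rounded up to 3471478; 3,471,478 required, 3,471,478 in favor — approved.

Approved — every class gave the required vote.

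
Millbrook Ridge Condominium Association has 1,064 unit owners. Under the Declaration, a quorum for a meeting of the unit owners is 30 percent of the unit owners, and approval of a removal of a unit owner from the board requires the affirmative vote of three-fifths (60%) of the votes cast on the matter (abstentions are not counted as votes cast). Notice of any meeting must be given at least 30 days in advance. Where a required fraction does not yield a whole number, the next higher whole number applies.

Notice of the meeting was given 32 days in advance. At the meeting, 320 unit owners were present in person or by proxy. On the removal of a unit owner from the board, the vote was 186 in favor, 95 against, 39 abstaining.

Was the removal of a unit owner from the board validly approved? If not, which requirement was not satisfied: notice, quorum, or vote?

Valid — all requirements satisfied.

Notice: 32 days given; 30 required. Satisfied.
Quorum: 30% of 1,064 = 319.20, rounded up to 320; 320 present. Satisfied.
Vote: requires three-fifths of the votes cast (320 − 39 abstaining = 281); 3/5 of 281 = 168.60, rounded up to 169, so 169 needed; 186 in favor. Satisfied.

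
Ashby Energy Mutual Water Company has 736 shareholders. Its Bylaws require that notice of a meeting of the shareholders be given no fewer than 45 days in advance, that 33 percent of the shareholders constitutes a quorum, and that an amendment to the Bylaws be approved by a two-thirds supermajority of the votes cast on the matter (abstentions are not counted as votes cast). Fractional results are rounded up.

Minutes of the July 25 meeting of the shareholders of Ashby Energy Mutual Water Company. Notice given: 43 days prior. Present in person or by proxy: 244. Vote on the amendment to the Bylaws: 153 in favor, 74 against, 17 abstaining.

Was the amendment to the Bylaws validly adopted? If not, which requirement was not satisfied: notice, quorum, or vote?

Notice: 43 days given; 45 required. Not satisfied.
Quorum: 33% of 736 = 242.88, rounded up to 243; 244 present. Satisfied.
Vote: requires two-thirds of the votes cast (244 − 17 abstaining = 227); 2/3 of 227 = 151.33, rounded up to 152, so 152 needed; 153 in favor. Satisfied.

Invalid — notice requirement not satisfied.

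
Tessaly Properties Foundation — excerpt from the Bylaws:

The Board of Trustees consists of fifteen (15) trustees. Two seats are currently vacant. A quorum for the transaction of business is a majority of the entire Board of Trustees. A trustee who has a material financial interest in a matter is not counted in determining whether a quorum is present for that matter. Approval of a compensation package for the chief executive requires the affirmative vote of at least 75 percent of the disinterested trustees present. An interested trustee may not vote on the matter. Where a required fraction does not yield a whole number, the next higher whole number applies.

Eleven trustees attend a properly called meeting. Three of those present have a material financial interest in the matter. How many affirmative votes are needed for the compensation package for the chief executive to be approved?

6

The compensation package for the chief executive requires three-fourths of the disinterested trustees present (11 − 3 = 8).
3/4 of 8 = 6.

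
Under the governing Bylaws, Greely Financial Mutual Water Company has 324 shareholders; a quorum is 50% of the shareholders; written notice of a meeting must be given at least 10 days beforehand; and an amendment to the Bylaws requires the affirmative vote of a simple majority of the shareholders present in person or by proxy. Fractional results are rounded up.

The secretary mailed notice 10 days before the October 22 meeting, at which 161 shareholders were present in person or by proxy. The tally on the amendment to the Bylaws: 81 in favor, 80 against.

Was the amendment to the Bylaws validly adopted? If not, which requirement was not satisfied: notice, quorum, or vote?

Invalid — quorum requirement not satisfied.

Notice: 10 days given; 10 required. Satisfied.
Quorum: 50% of 324 = 162; 161 present. Not satisfied.
Vote: requires a majority of those present (161); a majority of 161 is 81, so 81 needed; 81 in favor. Satisfied.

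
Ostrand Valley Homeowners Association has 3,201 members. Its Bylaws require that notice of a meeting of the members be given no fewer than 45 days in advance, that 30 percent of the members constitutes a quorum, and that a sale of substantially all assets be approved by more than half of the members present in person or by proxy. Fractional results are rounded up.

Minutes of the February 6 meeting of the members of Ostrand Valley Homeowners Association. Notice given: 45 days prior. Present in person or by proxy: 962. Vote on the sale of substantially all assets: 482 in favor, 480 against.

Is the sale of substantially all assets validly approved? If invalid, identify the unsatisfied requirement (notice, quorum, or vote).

Notice: 45 days given; 45 required. Satisfied.
Quorum: 30% of 3,201 = 960.30, rounded up to 961; 962 present. Satisfied.
Vote: requires a majority of those present (962); a majority of 962 is 482, so 482 needed; 482 in favor. Satisfied.

Valid — all requirements satisfied.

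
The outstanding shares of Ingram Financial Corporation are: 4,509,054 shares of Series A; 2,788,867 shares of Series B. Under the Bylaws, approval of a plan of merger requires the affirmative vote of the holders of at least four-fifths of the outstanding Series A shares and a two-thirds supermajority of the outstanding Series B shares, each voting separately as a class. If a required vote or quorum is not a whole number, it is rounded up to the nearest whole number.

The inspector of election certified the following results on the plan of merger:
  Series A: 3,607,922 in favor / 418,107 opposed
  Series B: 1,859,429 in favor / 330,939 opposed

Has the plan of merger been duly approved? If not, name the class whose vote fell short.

Series A: 4/5 of 4509054 = 3607243.20, rounded up to 3607244; 3,607,244 required, 3,607,922 in favor — approved.
Series B: 2/3 of 2788867 = 1859244.67, rounded up to 1859245; 1,859,245 required, 1,859,429 in favor — approved.

Approved — every class gave the required vote.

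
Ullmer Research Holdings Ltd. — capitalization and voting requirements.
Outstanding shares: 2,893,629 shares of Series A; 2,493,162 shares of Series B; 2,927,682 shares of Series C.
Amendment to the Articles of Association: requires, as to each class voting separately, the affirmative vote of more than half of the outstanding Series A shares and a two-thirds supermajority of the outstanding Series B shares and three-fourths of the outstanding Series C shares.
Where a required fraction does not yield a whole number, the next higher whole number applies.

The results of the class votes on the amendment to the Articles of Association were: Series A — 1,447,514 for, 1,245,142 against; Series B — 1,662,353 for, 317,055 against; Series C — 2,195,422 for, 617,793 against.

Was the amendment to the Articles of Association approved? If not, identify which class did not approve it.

Series A: a majority of 2893629 is 1446815; 1,446,815 required, 1,447,514 in favor — approved.
Series B: 2/3 of 2493162 = 1662108; 1,662,108 required, 1,662,353 in favor — approved.
Series C: 3/4 of 2927682 = 2195761.50, rounded up to 2195762; 2,195,762 required, 2,195,422 in favor — not approved.

Not approved — the Series C shares did not give the required vote.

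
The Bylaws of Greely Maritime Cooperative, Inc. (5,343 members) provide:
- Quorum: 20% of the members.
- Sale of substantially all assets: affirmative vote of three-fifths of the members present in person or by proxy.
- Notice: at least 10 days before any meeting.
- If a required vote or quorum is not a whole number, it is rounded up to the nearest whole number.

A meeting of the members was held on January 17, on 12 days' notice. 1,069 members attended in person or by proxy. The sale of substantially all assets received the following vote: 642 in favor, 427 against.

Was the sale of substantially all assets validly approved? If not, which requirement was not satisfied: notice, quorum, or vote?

Notice: 12 days given; 10 required. Satisfied.
Quorum: 20% of 5,343 = 1,068.60, rounded up to 1,069; 1,069 present. Satisfied.
Vote: requires three-fifths of those present (1,069); 3/5 of 1069 = 641.40, rounded up to 642, so 642 needed; 642 in favor. Satisfied.

Valid — all requirements satisfied.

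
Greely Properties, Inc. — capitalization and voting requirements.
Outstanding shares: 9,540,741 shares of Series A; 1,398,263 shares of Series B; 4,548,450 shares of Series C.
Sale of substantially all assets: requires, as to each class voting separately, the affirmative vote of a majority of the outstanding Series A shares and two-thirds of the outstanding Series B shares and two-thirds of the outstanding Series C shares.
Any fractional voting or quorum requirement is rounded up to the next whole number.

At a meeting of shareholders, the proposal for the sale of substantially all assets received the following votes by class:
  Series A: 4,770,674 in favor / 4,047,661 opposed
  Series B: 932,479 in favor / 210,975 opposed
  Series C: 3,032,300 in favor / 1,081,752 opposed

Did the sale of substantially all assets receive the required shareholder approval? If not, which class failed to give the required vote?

Approved — every class gave the required vote.

Series A: a majority of 9540741 is 4770371; 4,770,371 required, 4,770,674 in favor — approved.
Series B: 2/3 of 1398263 = 932175.33, rounded up to 932176; 932,176 required, 932,479 in favor — approved.
Series C: 2/3 of 4548450 = 3032300; 3,032,300 required, 3,032,300 in favor — approved.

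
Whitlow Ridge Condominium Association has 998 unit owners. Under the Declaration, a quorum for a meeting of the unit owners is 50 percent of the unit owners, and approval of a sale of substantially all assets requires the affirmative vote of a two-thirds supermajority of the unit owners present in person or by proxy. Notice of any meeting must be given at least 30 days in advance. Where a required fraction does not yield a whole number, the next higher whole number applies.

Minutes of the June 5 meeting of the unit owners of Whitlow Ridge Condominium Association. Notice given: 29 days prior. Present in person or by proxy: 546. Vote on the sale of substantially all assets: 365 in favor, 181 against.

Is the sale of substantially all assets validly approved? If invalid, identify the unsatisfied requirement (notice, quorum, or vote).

Invalid — notice requirement not satisfied.

Notice: 29 days given; 30 required. Not satisfied.
Quorum: 50% of 998 = 499; 546 present. Satisfied.
Vote: requires two-thirds of those present (546); 2/3 of 546 = 364, so 364 needed; 365 in favor. Satisfied.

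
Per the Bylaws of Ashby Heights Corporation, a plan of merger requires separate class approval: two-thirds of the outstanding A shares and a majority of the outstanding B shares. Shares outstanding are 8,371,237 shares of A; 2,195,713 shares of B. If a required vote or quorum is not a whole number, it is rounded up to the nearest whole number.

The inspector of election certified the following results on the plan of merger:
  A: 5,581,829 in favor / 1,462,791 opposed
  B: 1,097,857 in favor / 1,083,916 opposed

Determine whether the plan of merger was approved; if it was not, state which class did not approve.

A: 2/3 of 8371237 = 5580824.67, rounded up to 5580825; 5,580,825 required, 5,581,829 in favor — approved.
B: a majority of 2195713 is 1097857; 1,097,857 required, 1,097,857 in favor — approved.

Approved — every class gave the required vote.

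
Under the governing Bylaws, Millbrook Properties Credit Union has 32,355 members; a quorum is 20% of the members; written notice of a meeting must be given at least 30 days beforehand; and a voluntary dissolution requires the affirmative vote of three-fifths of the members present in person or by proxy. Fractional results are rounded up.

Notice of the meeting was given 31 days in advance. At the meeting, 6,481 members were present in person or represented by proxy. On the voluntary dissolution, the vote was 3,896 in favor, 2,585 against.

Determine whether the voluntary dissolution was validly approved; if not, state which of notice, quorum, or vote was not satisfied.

Notice: 31 days given; 30 required. Satisfied.
Quorum: 20% of 32,355 = 6,471; 6,481 present. Satisfied.
Vote: requires three-fifths of those present (6,481); 3/5 of 6481 = 3888.60, rounded up to 3889, so 3,889 needed; 3,896 in favor. Satisfied.

Valid — all requirements satisfied.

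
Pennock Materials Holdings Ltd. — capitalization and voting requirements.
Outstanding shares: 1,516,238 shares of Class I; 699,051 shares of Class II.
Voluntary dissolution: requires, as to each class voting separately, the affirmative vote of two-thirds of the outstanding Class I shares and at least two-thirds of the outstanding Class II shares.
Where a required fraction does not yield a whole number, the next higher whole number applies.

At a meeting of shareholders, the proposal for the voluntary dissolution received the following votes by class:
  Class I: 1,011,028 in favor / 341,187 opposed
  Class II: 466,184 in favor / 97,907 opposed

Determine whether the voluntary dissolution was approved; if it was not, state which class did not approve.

Class I: 2/3 of 1516238 = 1010825.33, rounded up to 1010826; 1,010,826 required, 1,011,028 in favor — approved.
Class II: 2/3 of 699051 = 466034; 466,034 required, 466,184 in favor — approved.

Approved — every class gave the required vote.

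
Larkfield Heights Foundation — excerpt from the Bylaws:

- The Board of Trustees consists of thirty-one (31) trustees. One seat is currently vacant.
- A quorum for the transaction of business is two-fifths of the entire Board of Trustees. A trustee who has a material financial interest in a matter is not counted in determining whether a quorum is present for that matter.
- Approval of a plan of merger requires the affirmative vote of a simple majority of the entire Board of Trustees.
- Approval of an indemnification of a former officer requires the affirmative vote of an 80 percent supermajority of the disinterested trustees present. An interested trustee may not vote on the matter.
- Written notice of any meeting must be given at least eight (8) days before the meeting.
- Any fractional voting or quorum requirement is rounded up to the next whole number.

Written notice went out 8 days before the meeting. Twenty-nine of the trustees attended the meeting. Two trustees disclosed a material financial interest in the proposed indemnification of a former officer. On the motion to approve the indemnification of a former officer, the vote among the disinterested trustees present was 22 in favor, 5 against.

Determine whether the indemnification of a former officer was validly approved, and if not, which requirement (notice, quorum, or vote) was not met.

Valid — all requirements satisfied.

Notice: 8 days given; 8 required (8 ≥ 8). Satisfied.
Quorum: 29 present, but the 2 interested trustees do not count, leaving 27. Quorum is 13. Satisfied.
Vote: the indemnification of a former officer requires four-fifths of the disinterested trustees present (29 − 2 = 27). 4/5 of 27 = 21.60, rounded up to 22, so 22 affirmative votes are needed; 22 voted in favor. Satisfied.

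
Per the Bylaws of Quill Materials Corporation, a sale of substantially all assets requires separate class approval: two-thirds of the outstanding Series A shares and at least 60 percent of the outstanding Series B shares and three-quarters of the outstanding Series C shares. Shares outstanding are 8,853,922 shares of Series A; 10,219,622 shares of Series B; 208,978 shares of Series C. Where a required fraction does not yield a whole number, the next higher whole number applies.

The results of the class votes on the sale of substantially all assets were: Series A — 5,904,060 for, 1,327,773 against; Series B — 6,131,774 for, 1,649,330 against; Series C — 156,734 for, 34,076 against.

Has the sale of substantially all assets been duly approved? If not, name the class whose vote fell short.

Series A: 2/3 of 8853922 = 5902614.67, rounded up to 5902615; 5,902,615 required, 5,904,060 in favor — approved.
Series B: 3/5 of 10219622 = 6131773.20, rounded up to 6131774; 6,131,774 required, 6,131,774 in favor — approved.
Series C: 3/4 of 208978 = 156733.50, rounded up to 156734; 156,734 required, 156,734 in favor — approved.

Approved — every class gave the required vote.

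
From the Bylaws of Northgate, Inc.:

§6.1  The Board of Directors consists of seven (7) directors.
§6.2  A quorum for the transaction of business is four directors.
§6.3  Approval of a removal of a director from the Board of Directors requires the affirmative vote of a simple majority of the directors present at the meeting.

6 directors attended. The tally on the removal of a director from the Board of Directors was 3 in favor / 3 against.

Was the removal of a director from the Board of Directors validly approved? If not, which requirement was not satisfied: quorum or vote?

Quorum: 6 present; quorum is 4. Satisfied.
Vote: the removal of a director from the Board of Directors requires a majority of the directors present (6). A majority of 6 is 4, so 4 affirmative votes are needed; 3 voted in favor. Not satisfied.

Invalid — vote requirement not satisfied.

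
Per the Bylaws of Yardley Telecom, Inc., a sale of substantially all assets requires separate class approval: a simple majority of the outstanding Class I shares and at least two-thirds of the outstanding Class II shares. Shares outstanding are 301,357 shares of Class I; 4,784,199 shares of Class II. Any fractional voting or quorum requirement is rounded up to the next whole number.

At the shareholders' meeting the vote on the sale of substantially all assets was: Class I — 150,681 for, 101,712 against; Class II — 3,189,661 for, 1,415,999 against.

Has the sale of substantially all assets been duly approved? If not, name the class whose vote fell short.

Approved — every class gave the required vote.

Class I: a majority of 301357 is 150679; 150,679 required, 150,681 in favor — approved.
Class II: 2/3 of 4784199 = 3189466; 3,189,466 required, 3,189,661 in favor — approved.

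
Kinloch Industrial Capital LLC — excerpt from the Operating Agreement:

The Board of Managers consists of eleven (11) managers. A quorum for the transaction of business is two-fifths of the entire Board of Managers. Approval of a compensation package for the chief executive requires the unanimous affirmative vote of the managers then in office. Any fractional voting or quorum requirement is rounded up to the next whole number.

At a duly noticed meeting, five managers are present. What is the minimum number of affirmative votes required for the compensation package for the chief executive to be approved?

The compensation package for the chief executive requires the unanimous vote of the managers then in office (11).
Unanimous means all 11.
(Only 5 can vote, so the compensation package for the chief executive cannot pass at this meeting, but the required vote is still 11.)

11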